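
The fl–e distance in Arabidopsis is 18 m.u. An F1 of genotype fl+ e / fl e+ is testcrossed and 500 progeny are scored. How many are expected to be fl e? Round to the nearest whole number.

A map distance of 18 m.u. corresponds to a recombination frequency of 0.180.
The F1 is fl+ e / fl e+, so fl e is a recombinant gamete class with expected frequency r/2 = 0.180/2 = 0.0900.
Expected number = 0.0900 × 500 = 45.00 ≈ 45.

45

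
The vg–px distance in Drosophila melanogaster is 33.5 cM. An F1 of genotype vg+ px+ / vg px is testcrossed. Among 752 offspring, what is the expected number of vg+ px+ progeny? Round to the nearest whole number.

A map distance of 33.5 cM corresponds to a recombination frequency of 0.335.
The F1 is vg+ px+ / vg px, so vg+ px+ is a parental gamete class with expected frequency (1 − r)/2 = 0.665/2 = 0.3325.
Expected number = 0.3325 × 752 = 250.04 ≈ 250.

250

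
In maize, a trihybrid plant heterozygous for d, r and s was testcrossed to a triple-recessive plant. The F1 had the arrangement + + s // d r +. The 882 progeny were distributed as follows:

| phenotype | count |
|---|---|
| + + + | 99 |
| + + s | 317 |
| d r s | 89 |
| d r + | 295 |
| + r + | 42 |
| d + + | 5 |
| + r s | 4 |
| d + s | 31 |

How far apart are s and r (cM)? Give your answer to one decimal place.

The two rarest classes, + r s and d + +, are the double crossovers. Comparing them with the parentals, only the r allele has switched, so r is the middle locus and the order is s – r – d.
Crossovers in the s–r interval produce the single-crossover classes + + + and d r s (99 + 89 = 188) plus the double crossovers (9).
RF(s–r) = (188 + 9) / 882 = 197/882 = 0.2234 → 22.3 cM.

22.3 cM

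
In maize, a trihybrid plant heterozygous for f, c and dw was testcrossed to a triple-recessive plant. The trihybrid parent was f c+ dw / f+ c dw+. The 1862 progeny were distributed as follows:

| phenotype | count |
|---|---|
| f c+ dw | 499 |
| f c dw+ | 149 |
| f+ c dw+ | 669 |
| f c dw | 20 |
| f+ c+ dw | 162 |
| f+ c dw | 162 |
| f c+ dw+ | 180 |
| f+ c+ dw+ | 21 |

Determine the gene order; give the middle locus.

c

The two rarest classes, f c dw and f+ c+ dw+, are the double crossovers. Comparing them with the parentals, only the c allele has switched, so c is the middle locus and the order is f – c – dw.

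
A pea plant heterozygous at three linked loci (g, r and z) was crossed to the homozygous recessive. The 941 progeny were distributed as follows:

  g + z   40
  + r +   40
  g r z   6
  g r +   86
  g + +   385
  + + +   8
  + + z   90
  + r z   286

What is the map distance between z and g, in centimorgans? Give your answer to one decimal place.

10.0 centimorgans

The two most frequent reciprocal classes, g + + and + r z, are the parental types, so the F1 was g + + / + r z.
The two rarest classes, + + + and g r z, are the double crossovers. Comparing them with the parentals, only the g allele has switched, so g is the middle locus and the order is r – g – z.
Crossovers in the g–z interval produce the single-crossover classes g + z and + r + (40 + 40 = 80) plus the double crossovers (14).
RF(g–z) = (80 + 14) / 941 = 94/941 = 0.0999 → 10.0 centimorgans.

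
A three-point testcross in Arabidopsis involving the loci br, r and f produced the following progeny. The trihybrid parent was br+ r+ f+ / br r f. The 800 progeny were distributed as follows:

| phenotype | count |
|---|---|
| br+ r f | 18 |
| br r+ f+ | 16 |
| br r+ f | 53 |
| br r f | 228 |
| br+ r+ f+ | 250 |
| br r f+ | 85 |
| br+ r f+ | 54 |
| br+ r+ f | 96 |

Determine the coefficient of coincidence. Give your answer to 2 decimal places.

The two rarest classes, br r+ f+ and br+ r f, are the double crossovers. Comparing them with the parentals, only the br allele has switched, so br is the middle locus and the order is f – br – r.
f–br: (181 + 34)/800 = 0.2687; br–r: (107 + 34)/800 = 0.1762.
Expected DCO frequency = 0.2687 × 0.1762 ≈ 0.04734; observed = 34/800 ≈ 0.04250.
Coefficient of coincidence = 0.04250/0.04734 ≈ 0.90.

0.90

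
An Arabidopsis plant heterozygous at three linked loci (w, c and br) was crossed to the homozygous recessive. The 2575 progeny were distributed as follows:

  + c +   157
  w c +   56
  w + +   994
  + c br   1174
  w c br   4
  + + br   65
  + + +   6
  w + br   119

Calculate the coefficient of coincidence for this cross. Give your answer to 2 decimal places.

The two most frequent reciprocal classes, + c br and w + +, are the parental types, so the F1 was + c br / w + +.
The two rarest classes, w c br and + + +, are the double crossovers. Comparing them with the parentals, only the w allele has switched, so w is the middle locus and the order is br – w – c.
br–w: (276 + 10)/2575 = 0.1111; w–c: (121 + 10)/2575 = 0.0509.
Expected DCO frequency = 0.1111 × 0.0509 ≈ 0.00565; observed = 10/2575 ≈ 0.00388.
Coefficient of coincidence = 0.00388/0.00565 ≈ 0.69.

0.69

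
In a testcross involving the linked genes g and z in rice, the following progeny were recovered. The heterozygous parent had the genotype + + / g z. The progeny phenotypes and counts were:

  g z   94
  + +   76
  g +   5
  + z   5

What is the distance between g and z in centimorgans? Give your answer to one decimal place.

5.6 centimorgans

The recombinant classes are + z and g +: 5 + 5 = 10.
Recombination frequency = 10/180 = 0.0556 ≈ 5.6%, i.e. 5.6 centimorgans.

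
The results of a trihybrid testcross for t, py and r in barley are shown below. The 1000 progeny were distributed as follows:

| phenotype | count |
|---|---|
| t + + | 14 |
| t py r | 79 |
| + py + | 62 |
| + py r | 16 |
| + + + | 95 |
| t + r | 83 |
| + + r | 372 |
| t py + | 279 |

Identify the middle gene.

py

The two most frequent reciprocal classes, t py + and + + r, are the parental types, so the F1 was t py + / + + r.
The two rarest classes, t + + and + py r, are the double crossovers. Comparing them with the parentals, only the py allele has switched, so py is the middle locus and the order is t – py – r.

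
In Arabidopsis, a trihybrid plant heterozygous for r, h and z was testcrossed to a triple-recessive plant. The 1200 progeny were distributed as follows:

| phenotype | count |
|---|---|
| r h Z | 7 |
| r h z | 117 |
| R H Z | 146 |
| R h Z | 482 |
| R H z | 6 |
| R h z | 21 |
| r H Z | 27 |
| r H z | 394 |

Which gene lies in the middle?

r

The two most frequent reciprocal classes, r H z and R h Z, are the parental types, so the F1 was r H z / R h Z.
The two rarest classes, R H z and r h Z, are the double crossovers. Comparing them with the parentals, only the r allele has switched, so r is the middle locus and the order is z – r – h.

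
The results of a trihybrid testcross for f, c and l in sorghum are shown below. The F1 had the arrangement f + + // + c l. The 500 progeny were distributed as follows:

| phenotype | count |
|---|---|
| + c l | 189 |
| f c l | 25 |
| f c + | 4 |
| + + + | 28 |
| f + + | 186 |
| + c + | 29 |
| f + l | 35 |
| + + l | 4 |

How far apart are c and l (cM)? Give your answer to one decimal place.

The two rarest classes, f c + and + + l, are the double crossovers. Comparing them with the parentals, only the c allele has switched, so c is the middle locus and the order is l – c – f.
Crossovers in the l–c interval produce the single-crossover classes f + l and + c + (35 + 29 = 64) plus the double crossovers (8).
RF(l–c) = (64 + 8) / 500 = 72/500 = 0.1440 → 14.4 cM.

14.4 cM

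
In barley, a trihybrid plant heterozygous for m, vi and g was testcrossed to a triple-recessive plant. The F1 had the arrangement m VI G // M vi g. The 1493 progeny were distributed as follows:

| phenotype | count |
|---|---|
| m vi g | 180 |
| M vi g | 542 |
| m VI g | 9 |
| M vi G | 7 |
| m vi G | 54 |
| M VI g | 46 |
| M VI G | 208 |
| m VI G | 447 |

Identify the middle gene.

g

The two rarest classes, m VI g and M vi G, are the double crossovers. Comparing them with the parentals, only the g allele has switched, so g is the middle locus and the order is m – g – vi.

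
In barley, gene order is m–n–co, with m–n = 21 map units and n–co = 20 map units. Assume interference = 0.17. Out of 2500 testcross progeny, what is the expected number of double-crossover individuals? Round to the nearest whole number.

Map distances give recombination frequencies of 0.210 and 0.200 for the two intervals.
With interference 0.17 (so coincidence = 0.83), expected double-crossover frequency = 0.210 × 0.200 × 0.83 = 0.03486.
Expected number = 0.03486 × 2500 = 87.15 ≈ 87.

87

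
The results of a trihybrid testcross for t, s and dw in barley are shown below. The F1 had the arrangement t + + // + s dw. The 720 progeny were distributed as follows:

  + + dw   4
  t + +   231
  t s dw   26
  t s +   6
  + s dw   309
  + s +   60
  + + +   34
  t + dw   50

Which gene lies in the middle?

s

The two rarest classes, t s + and + + dw, are the double crossovers. Comparing them with the parentals, only the s allele has switched, so s is the middle locus and the order is dw – s – t.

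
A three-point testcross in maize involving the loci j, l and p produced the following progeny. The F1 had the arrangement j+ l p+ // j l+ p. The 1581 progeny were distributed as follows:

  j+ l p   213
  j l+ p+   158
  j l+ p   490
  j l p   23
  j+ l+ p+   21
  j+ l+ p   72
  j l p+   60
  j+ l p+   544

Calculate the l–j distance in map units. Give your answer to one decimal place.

11.1 map units

The two rarest classes, j+ l+ p+ and j l p, are the double crossovers. Comparing them with the parentals, only the l allele has switched, so l is the middle locus and the order is p – l – j.
Crossovers in the l–j interval produce the single-crossover classes j l p+ and j+ l+ p (60 + 72 = 132) plus the double crossovers (44).
RF(l–j) = (132 + 44) / 1581 = 176/1581 = 0.1113 → 11.1 map units.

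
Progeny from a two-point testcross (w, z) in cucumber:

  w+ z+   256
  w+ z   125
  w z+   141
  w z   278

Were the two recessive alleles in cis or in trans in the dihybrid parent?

cis

The two most frequent classes are w+ z+ (256) and w z (278); these are the parental (non-recombinant) types.
So the F1 carried w+ z+ on one chromosome and w z on the other — the recessive alleles are on the same chromosome (cis / coupling).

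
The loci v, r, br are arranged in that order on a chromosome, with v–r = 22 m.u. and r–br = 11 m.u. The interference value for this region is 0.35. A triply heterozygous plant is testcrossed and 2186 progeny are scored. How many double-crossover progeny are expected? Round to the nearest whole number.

Map distances give recombination frequencies of 0.220 and 0.110 for the two intervals.
With interference 0.35 (so coincidence = 0.65), expected double-crossover frequency = 0.220 × 0.110 × 0.65 = 0.01573.
Expected number = 0.01573 × 2186 = 34.39 ≈ 34.

34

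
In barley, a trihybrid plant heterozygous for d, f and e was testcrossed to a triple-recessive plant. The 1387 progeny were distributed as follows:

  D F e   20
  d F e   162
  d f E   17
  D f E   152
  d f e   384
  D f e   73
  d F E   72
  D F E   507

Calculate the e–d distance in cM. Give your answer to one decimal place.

13.1 cM

The two most frequent reciprocal classes, D F E and d f e, are the parental types, so the F1 was D F E / d f e.
The two rarest classes, D F e and d f E, are the double crossovers. Comparing them with the parentals, only the e allele has switched, so e is the middle locus and the order is f – e – d.
Crossovers in the e–d interval produce the single-crossover classes d F E and D f e (72 + 73 = 145) plus the double crossovers (37).
RF(e–d) = (145 + 37) / 1387 = 182/1387 = 0.1312 → 13.1 cM.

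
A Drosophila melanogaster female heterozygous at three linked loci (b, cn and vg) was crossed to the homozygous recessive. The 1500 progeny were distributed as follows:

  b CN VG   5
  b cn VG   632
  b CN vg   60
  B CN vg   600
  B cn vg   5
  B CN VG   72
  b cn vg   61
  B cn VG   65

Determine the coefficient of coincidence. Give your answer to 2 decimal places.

0.78

The two most frequent reciprocal classes, B CN vg and b cn VG, are the parental types, so the F1 was B CN vg / b cn VG.
The two rarest classes, B cn vg and b CN VG, are the double crossovers. Comparing them with the parentals, only the cn allele has switched, so cn is the middle locus and the order is vg – cn – b.
vg–cn: (133 + 10)/1500 = 0.0953; cn–b: (125 + 10)/1500 = 0.0900.
Expected DCO frequency = 0.0953 × 0.0900 ≈ 0.00858; observed = 10/1500 ≈ 0.00667.
Coefficient of coincidence = 0.00667/0.00858 ≈ 0.78.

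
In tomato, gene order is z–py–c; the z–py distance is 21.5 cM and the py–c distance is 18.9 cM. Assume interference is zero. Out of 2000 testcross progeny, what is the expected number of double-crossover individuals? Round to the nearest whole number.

81

Map distances give recombination frequencies of 0.215 and 0.189 for the two intervals.
With no interference, expected double-crossover frequency = 0.215 × 0.189 = 0.04063.
Expected number = 0.04063 × 2000 = 81.27 ≈ 81.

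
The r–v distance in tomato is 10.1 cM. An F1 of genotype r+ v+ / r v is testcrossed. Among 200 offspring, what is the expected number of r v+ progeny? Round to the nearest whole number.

A map distance of 10.1 cM corresponds to a recombination frequency of 0.101.
The F1 is r+ v+ / r v, so r v+ is a recombinant gamete class with expected frequency r/2 = 0.101/2 = 0.0505.
Expected number = 0.0505 × 200 = 10.10 ≈ 10.

10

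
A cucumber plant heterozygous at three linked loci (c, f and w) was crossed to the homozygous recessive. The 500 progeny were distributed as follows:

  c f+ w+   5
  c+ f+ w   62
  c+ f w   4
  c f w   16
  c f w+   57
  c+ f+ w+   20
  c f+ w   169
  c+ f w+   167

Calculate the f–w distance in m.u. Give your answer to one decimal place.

9.0 m.u.

The two most frequent reciprocal classes, c+ f w+ and c f+ w, are the parental types, so the F1 was c+ f w+ / c f+ w.
The two rarest classes, c+ f w and c f+ w+, are the double crossovers. Comparing them with the parentals, only the w allele has switched, so w is the middle locus and the order is c – w – f.
Crossovers in the w–f interval produce the single-crossover classes c+ f+ w+ and c f w (20 + 16 = 36) plus the double crossovers (9).
RF(w–f) = (36 + 9) / 500 = 45/500 = 0.0900 → 9.0 m.u.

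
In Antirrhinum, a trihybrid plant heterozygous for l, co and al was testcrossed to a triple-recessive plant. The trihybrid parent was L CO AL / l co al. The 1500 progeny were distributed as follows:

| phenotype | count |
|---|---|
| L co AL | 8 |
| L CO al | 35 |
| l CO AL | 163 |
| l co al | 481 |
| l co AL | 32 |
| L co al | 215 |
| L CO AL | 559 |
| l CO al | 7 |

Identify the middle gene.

co

The two rarest classes, L co AL and l CO al, are the double crossovers. Comparing them with the parentals, only the co allele has switched, so co is the middle locus and the order is l – co – al.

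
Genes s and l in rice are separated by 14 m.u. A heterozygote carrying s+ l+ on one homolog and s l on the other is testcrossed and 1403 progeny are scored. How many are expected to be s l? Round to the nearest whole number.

603

A map distance of 14 m.u. corresponds to a recombination frequency of 0.140.
The F1 is s+ l+ / s l, so s l is a parental gamete class with expected frequency (1 − r)/2 = 0.860/2 = 0.4300.
Expected number = 0.4300 × 1403 = 603.29 ≈ 603.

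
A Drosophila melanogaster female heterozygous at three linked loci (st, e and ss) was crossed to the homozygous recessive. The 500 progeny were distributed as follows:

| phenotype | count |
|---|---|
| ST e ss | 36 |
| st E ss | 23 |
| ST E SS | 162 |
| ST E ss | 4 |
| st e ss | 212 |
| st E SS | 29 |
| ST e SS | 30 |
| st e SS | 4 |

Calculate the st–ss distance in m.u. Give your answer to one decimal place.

The two most frequent reciprocal classes, ST E SS and st e ss, are the parental types, so the F1 was ST E SS / st e ss.
The two rarest classes, ST E ss and st e SS, are the double crossovers. Comparing them with the parentals, only the ss allele has switched, so ss is the middle locus and the order is e – ss – st.
Crossovers in the ss–st interval produce the single-crossover classes st E SS and ST e ss (29 + 36 = 65) plus the double crossovers (8).
RF(ss–st) = (65 + 8) / 500 = 73/500 = 0.1460 → 14.6 m.u.

14.6 m.u.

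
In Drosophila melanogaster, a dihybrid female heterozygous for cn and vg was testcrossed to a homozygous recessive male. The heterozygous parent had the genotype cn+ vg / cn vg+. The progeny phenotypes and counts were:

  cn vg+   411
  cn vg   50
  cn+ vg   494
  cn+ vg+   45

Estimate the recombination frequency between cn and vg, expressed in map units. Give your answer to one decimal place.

The recombinant classes are cn+ vg+ and cn vg: 45 + 50 = 95.
Recombination frequency = 95/1000 = 0.0950 ≈ 9.5%, i.e. 9.5 map units.

9.5 map units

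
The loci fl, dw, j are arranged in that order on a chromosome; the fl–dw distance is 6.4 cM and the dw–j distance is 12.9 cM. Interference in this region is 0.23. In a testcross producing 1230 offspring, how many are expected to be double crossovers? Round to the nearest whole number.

8

Map distances give recombination frequencies of 0.064 and 0.129 for the two intervals.
With interference 0.23 (so coincidence = 0.77), expected double-crossover frequency = 0.064 × 0.129 × 0.77 = 0.00636.
Expected number = 0.00636 × 1230 = 7.82 ≈ 8.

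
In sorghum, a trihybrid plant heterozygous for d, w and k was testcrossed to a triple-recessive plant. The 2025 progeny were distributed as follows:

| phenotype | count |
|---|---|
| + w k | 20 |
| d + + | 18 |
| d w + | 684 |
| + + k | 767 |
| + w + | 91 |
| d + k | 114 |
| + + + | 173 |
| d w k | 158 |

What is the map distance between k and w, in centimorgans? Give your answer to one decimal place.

18.2 centimorgans

The two most frequent reciprocal classes, + + k and d w +, are the parental types, so the F1 was + + k / d w +.
The two rarest classes, + w k and d + +, are the double crossovers. Comparing them with the parentals, only the w allele has switched, so w is the middle locus and the order is d – w – k.
Crossovers in the w–k interval produce the single-crossover classes + + + and d w k (173 + 158 = 331) plus the double crossovers (38).
RF(w–k) = (331 + 38) / 2025 = 369/2025 = 0.1822 → 18.2 centimorgans.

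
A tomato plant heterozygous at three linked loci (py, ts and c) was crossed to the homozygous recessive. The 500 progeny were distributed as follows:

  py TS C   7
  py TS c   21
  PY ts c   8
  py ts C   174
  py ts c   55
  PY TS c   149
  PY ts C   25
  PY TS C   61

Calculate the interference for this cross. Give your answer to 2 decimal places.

0.06

The two most frequent reciprocal classes, PY TS c and py ts C, are the parental types, so the F1 was PY TS c / py ts C.
The two rarest classes, PY ts c and py TS C, are the double crossovers. Comparing them with the parentals, only the ts allele has switched, so ts is the middle locus and the order is c – ts – py.
c–ts: (116 + 15)/500 = 0.2620; ts–py: (46 + 15)/500 = 0.1220.
Expected DCO frequency = 0.2620 × 0.1220 ≈ 0.03196; observed = 15/500 ≈ 0.03000.
Coefficient of coincidence = 0.03000/0.03196 ≈ 0.94; interference = 1 − 0.94 = 0.06.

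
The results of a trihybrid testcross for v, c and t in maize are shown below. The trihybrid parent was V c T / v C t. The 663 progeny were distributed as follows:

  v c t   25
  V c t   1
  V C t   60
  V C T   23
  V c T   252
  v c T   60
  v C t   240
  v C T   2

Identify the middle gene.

t

The two rarest classes, V c t and v C T, are the double crossovers. Comparing them with the parentals, only the t allele has switched, so t is the middle locus and the order is v – t – c.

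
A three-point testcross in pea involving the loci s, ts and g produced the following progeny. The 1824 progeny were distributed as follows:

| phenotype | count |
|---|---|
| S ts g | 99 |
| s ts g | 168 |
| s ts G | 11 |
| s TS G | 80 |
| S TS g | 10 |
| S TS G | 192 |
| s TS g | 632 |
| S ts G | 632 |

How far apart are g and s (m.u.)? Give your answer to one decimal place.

11.0 m.u.

The two most frequent reciprocal classes, s TS g and S ts G, are the parental types, so the F1 was s TS g / S ts G.
The two rarest classes, S TS g and s ts G, are the double crossovers. Comparing them with the parentals, only the s allele has switched, so s is the middle locus and the order is ts – s – g.
Crossovers in the s–g interval produce the single-crossover classes s TS G and S ts g (80 + 99 = 179) plus the double crossovers (21).
RF(s–g) = (179 + 21) / 1824 = 200/1824 = 0.1096 → 11.0 m.u.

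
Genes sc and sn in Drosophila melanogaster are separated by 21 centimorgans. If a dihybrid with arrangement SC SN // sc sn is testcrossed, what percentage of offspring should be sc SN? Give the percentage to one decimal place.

A map distance of 21 centimorgans corresponds to a recombination frequency of 0.210.
The F1 is SC SN / sc sn, so sc SN is a recombinant gamete class with expected frequency r/2 = 0.210/2 = 0.1050.
That is 0.1050 = 10.5% of the progeny.

10.5%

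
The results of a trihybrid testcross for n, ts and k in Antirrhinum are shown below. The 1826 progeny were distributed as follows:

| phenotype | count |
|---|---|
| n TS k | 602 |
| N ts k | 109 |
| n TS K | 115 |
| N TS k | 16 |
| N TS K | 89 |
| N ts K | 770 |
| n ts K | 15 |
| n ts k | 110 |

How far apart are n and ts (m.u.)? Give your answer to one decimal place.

The two most frequent reciprocal classes, n TS k and N ts K, are the parental types, so the F1 was n TS k / N ts K.
The two rarest classes, N TS k and n ts K, are the double crossovers. Comparing them with the parentals, only the n allele has switched, so n is the middle locus and the order is ts – n – k.
Crossovers in the ts–n interval produce the single-crossover classes n ts k and N TS K (110 + 89 = 199) plus the double crossovers (31).
RF(ts–n) = (199 + 31) / 1826 = 230/1826 = 0.1260 → 12.6 m.u.

12.6 m.u.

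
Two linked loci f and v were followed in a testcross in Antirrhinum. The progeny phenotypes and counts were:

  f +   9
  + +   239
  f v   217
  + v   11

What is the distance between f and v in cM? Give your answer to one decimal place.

The two most frequent classes, + + (239) and f v (217), are the parental types, so the F1 was + + / f v.
The recombinant classes are + v and f +: 11 + 9 = 20.
Recombination frequency = 20/476 = 0.0420 ≈ 4.2%, i.e. 4.2 cM.

4.2 cM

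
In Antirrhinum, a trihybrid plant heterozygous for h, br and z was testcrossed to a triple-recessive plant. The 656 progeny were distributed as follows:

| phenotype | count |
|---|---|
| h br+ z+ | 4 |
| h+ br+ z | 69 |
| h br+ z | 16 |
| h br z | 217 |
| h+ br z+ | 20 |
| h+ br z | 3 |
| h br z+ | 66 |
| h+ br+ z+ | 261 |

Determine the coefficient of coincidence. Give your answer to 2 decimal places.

The two most frequent reciprocal classes, h+ br+ z+ and h br z, are the parental types, so the F1 was h+ br+ z+ / h br z.
The two rarest classes, h br+ z+ and h+ br z, are the double crossovers. Comparing them with the parentals, only the h allele has switched, so h is the middle locus and the order is br – h – z.
br–h: (36 + 7)/656 = 0.0655; h–z: (135 + 7)/656 = 0.2165.
Expected DCO frequency = 0.0655 × 0.2165 ≈ 0.01418; observed = 7/656 ≈ 0.01067.
Coefficient of coincidence = 0.01067/0.01418 ≈ 0.75.

0.75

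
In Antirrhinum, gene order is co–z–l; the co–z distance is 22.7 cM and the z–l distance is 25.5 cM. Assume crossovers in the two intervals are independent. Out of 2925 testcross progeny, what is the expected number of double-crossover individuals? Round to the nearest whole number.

Map distances give recombination frequencies of 0.227 and 0.255 for the two intervals.
With no interference, expected double-crossover frequency = 0.227 × 0.255 = 0.05788.
Expected number = 0.05788 × 2925 = 169.31 ≈ 169.

169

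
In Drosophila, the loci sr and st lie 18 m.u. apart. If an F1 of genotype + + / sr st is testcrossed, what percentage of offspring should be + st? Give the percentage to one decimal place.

A map distance of 18 m.u. corresponds to a recombination frequency of 0.180.
The F1 is + + / sr st, so + st is a recombinant gamete class with expected frequency r/2 = 0.180/2 = 0.0900.
That is 0.0900 = 9.0% of the progeny.

9.0%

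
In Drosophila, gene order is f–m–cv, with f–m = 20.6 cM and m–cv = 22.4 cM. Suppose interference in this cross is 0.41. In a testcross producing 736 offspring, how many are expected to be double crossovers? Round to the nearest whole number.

Map distances give recombination frequencies of 0.206 and 0.224 for the two intervals.
With interference 0.41 (so coincidence = 0.59), expected double-crossover frequency = 0.206 × 0.224 × 0.59 = 0.02722.
Expected number = 0.02722 × 736 = 20.04 ≈ 20.

20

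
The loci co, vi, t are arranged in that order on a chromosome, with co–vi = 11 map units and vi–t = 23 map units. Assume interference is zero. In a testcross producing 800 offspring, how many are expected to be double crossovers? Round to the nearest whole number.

Map distances give recombination frequencies of 0.110 and 0.230 for the two intervals.
With no interference, expected double-crossover frequency = 0.110 × 0.230 = 0.02530.
Expected number = 0.02530 × 800 = 20.24 ≈ 20.

20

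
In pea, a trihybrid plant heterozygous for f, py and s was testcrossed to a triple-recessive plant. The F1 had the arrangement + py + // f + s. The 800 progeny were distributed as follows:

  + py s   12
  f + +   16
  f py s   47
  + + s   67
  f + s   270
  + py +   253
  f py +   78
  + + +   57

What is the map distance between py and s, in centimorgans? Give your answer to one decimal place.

The two rarest classes, + py s and f + +, are the double crossovers. Comparing them with the parentals, only the s allele has switched, so s is the middle locus and the order is py – s – f.
Crossovers in the py–s interval produce the single-crossover classes + + + and f py s (57 + 47 = 104) plus the double crossovers (28).
RF(py–s) = (104 + 28) / 800 = 132/800 = 0.1650 → 16.5 centimorgans.

16.5 centimorgans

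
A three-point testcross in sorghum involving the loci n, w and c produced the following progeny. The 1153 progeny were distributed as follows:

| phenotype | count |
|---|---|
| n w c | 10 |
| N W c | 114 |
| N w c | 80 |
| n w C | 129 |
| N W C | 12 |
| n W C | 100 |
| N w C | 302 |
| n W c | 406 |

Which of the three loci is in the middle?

The two most frequent reciprocal classes, N w C and n W c, are the parental types, so the F1 was N w C / n W c.
The two rarest classes, N W C and n w c, are the double crossovers. Comparing them with the parentals, only the w allele has switched, so w is the middle locus and the order is c – w – n.

w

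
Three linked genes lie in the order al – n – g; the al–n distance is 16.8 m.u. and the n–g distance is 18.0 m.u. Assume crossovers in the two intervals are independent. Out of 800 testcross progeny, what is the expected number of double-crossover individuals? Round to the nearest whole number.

24

Map distances give recombination frequencies of 0.168 and 0.180 for the two intervals.
With no interference, expected double-crossover frequency = 0.168 × 0.180 = 0.03024.
Expected number = 0.03024 × 800 = 24.19 ≈ 24.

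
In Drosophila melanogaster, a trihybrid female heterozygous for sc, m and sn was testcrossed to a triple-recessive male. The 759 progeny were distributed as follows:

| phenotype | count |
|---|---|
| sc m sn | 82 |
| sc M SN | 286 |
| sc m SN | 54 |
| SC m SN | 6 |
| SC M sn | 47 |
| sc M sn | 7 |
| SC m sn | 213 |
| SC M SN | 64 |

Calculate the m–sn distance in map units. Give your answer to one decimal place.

The two most frequent reciprocal classes, sc M SN and SC m sn, are the parental types, so the F1 was sc M SN / SC m sn.
The two rarest classes, sc M sn and SC m SN, are the double crossovers. Comparing them with the parentals, only the sn allele has switched, so sn is the middle locus and the order is m – sn – sc.
Crossovers in the m–sn interval produce the single-crossover classes sc m SN and SC M sn (54 + 47 = 101) plus the double crossovers (13).
RF(m–sn) = (101 + 13) / 759 = 114/759 = 0.1502 → 15.0 map units.

15.0 map units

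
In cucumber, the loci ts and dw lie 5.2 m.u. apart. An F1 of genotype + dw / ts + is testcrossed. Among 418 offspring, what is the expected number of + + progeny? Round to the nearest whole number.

11

A map distance of 5.2 m.u. corresponds to a recombination frequency of 0.052.
The F1 is + dw / ts +, so + + is a recombinant gamete class with expected frequency r/2 = 0.052/2 = 0.0260.
Expected number = 0.0260 × 418 = 10.87 ≈ 11.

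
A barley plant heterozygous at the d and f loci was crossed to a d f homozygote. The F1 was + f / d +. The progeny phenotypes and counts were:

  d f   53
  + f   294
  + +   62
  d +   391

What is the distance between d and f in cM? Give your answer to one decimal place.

The recombinant classes are + + and d f: 62 + 53 = 115.
Recombination frequency = 115/800 = 0.1437 ≈ 14.4%, i.e. 14.4 cM.

14.4 cM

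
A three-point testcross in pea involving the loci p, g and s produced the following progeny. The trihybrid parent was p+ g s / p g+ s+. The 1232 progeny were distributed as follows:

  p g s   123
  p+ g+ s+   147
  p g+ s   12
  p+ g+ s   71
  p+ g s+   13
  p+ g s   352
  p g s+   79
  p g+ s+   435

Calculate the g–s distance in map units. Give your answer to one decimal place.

The two rarest classes, p+ g s+ and p g+ s, are the double crossovers. Comparing them with the parentals, only the s allele has switched, so s is the middle locus and the order is p – s – g.
Crossovers in the s–g interval produce the single-crossover classes p+ g+ s and p g s+ (71 + 79 = 150) plus the double crossovers (25).
RF(s–g) = (150 + 25) / 1232 = 175/1232 = 0.1420 → 14.2 map units.

14.2 map units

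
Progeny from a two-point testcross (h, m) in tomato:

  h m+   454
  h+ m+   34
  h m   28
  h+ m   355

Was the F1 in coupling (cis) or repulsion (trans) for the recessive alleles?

The two most frequent classes are h+ m (355) and h m+ (454); these are the parental (non-recombinant) types.
So the F1 carried h+ m on one chromosome and h m+ on the other — the recessive alleles are on opposite chromosomes (trans / repulsion).

trans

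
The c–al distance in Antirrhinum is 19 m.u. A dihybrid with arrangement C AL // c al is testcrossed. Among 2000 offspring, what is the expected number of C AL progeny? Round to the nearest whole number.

810

A map distance of 19 m.u. corresponds to a recombination frequency of 0.190.
The F1 is C AL / c al, so C AL is a parental gamete class with expected frequency (1 − r)/2 = 0.810/2 = 0.4050.
Expected number = 0.4050 × 2000 = 810.00 ≈ 810.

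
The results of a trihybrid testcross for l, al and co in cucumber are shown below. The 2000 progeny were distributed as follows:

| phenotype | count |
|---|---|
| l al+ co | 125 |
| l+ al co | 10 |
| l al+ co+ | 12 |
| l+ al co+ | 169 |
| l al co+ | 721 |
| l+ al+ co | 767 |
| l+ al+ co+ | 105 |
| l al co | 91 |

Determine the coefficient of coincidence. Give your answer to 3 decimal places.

The two most frequent reciprocal classes, l+ al+ co and l al co+, are the parental types, so the F1 was l+ al+ co / l al co+.
The two rarest classes, l+ al co and l al+ co+, are the double crossovers. Comparing them with the parentals, only the al allele has switched, so al is the middle locus and the order is l – al – co.
l–al: (294 + 22)/2000 = 0.1580; al–co: (196 + 22)/2000 = 0.1090.
Expected DCO frequency = 0.1580 × 0.1090 ≈ 0.01722; observed = 22/2000 ≈ 0.01100.
Coefficient of coincidence = 0.01100/0.01722 ≈ 0.639.

0.639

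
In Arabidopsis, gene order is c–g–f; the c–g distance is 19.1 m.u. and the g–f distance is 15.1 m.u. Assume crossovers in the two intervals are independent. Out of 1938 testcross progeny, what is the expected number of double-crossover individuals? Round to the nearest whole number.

56

Map distances give recombination frequencies of 0.191 and 0.151 for the two intervals.
With no interference, expected double-crossover frequency = 0.191 × 0.151 = 0.02884.
Expected number = 0.02884 × 1938 = 55.89 ≈ 56.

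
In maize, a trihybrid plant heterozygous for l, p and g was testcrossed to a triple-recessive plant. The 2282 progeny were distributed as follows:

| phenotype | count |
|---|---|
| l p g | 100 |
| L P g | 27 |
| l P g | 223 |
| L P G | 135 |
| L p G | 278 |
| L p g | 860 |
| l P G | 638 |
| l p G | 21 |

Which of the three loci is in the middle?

The two most frequent reciprocal classes, L p g and l P G, are the parental types, so the F1 was L p g / l P G.
The two rarest classes, L P g and l p G, are the double crossovers. Comparing them with the parentals, only the p allele has switched, so p is the middle locus and the order is l – p – g.

p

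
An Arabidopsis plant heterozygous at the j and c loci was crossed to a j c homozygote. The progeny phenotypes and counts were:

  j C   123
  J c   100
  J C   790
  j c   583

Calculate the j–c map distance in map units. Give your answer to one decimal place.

14.0 map units

The two most frequent classes, J C (790) and j c (583), are the parental types, so the F1 was J C / j c.
The recombinant classes are J c and j C: 100 + 123 = 223.
Recombination frequency = 223/1596 = 0.1397 ≈ 14.0%, i.e. 14.0 map units.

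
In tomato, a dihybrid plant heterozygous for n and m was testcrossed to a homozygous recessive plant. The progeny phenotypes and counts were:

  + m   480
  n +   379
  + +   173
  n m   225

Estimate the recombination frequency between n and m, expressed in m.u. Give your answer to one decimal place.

31.7 m.u.

The two most frequent classes, + m (480) and n + (379), are the parental types, so the F1 was + m / n +.
The recombinant classes are + + and n m: 173 + 225 = 398.
Recombination frequency = 398/1257 = 0.3166 ≈ 31.7%, i.e. 31.7 m.u.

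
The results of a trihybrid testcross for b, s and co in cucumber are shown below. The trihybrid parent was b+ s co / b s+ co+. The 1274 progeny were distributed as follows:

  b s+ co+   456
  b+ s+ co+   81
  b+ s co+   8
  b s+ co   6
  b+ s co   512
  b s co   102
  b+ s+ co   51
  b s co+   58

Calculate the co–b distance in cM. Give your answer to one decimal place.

The two rarest classes, b+ s co+ and b s+ co, are the double crossovers. Comparing them with the parentals, only the co allele has switched, so co is the middle locus and the order is b – co – s.
Crossovers in the b–co interval produce the single-crossover classes b s co and b+ s+ co+ (102 + 81 = 183) plus the double crossovers (14).
RF(b–co) = (183 + 14) / 1274 = 197/1274 = 0.1546 → 15.5 cM.

15.5 cM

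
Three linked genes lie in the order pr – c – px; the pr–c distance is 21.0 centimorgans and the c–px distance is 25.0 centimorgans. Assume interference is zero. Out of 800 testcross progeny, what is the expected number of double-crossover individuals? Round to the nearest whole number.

Map distances give recombination frequencies of 0.210 and 0.250 for the two intervals.
With no interference, expected double-crossover frequency = 0.210 × 0.250 = 0.05250.
Expected number = 0.05250 × 800 = 42.00 ≈ 42.

42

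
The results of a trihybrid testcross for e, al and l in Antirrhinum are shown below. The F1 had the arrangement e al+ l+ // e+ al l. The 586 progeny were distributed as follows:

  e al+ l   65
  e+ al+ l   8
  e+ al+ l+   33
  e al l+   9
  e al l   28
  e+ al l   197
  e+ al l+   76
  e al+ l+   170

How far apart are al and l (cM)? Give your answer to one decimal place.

27.0 cM

The two rarest classes, e al l+ and e+ al+ l, are the double crossovers. Comparing them with the parentals, only the al allele has switched, so al is the middle locus and the order is l – al – e.
Crossovers in the l–al interval produce the single-crossover classes e al+ l and e+ al l+ (65 + 76 = 141) plus the double crossovers (17).
RF(l–al) = (141 + 17) / 586 = 158/586 = 0.2696 → 27.0 cM.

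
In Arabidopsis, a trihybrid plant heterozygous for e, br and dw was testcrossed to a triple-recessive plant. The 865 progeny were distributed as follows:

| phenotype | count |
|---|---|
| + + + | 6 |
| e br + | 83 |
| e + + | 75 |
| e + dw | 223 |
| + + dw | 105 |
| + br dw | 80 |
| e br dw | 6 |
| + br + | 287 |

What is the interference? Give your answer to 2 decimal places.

0.69

The two most frequent reciprocal classes, + br + and e + dw, are the parental types, so the F1 was + br + / e + dw.
The two rarest classes, + + + and e br dw, are the double crossovers. Comparing them with the parentals, only the br allele has switched, so br is the middle locus and the order is dw – br – e.
dw–br: (155 + 12)/865 = 0.1931; br–e: (188 + 12)/865 = 0.2312.
Expected DCO frequency = 0.1931 × 0.2312 ≈ 0.04464; observed = 12/865 ≈ 0.01387.
Coefficient of coincidence = 0.01387/0.04464 ≈ 0.31; interference = 1 − 0.31 = 0.69.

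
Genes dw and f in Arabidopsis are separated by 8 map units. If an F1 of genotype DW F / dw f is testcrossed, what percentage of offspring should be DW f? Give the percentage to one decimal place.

A map distance of 8 map units corresponds to a recombination frequency of 0.080.
The F1 is DW F / dw f, so DW f is a recombinant gamete class with expected frequency r/2 = 0.080/2 = 0.0400.
That is 0.0400 = 4.0% of the progeny.

4.0%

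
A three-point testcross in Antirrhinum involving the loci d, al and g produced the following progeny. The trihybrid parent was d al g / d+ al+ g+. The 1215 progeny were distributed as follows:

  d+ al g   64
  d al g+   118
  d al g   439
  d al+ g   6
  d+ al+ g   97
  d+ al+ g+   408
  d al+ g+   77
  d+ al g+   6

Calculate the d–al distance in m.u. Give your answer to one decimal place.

The two rarest classes, d al+ g and d+ al g+, are the double crossovers. Comparing them with the parentals, only the al allele has switched, so al is the middle locus and the order is g – al – d.
Crossovers in the al–d interval produce the single-crossover classes d+ al g and d al+ g+ (64 + 77 = 141) plus the double crossovers (12).
RF(al–d) = (141 + 12) / 1215 = 153/1215 = 0.1259 → 12.6 m.u.

12.6 m.u.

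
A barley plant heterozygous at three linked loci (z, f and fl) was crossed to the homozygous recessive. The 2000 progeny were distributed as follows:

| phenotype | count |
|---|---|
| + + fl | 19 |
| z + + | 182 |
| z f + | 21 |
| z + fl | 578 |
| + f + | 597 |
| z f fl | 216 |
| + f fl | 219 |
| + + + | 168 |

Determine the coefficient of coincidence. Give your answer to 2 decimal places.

The two most frequent reciprocal classes, + f + and z + fl, are the parental types, so the F1 was + f + / z + fl.
The two rarest classes, z f + and + + fl, are the double crossovers. Comparing them with the parentals, only the z allele has switched, so z is the middle locus and the order is fl – z – f.
fl–z: (401 + 40)/2000 = 0.2205; z–f: (384 + 40)/2000 = 0.2120.
Expected DCO frequency = 0.2205 × 0.2120 ≈ 0.04675; observed = 40/2000 ≈ 0.02000.
Coefficient of coincidence = 0.02000/0.04675 ≈ 0.43.

0.43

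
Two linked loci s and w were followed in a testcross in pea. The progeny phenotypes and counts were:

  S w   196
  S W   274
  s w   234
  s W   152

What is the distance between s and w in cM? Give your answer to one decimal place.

40.7 cM

The two most frequent classes, S W (274) and s w (234), are the parental types, so the F1 was S W / s w.
The recombinant classes are S w and s W: 196 + 152 = 348.
Recombination frequency = 348/856 = 0.4065 ≈ 40.7%, i.e. 40.7 cM.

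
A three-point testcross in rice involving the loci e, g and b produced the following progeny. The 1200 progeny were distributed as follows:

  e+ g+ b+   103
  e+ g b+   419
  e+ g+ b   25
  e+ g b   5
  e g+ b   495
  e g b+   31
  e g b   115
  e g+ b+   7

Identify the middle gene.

b

The two most frequent reciprocal classes, e+ g b+ and e g+ b, are the parental types, so the F1 was e+ g b+ / e g+ b.
The two rarest classes, e+ g b and e g+ b+, are the double crossovers. Comparing them with the parentals, only the b allele has switched, so b is the middle locus and the order is e – b – g.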